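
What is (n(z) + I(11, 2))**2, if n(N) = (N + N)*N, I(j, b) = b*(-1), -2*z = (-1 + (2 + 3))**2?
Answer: 15876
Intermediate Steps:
z = -8 (z = -(-1 + (2 + 3))**2/2 = -(-1 + 5)**2/2 = -1/2*4**2 = -1/2*16 = -8)
I(j, b) = -b
n(N) = 2*N**2 (n(N) = (2*N)*N = 2*N**2)
(n(z) + I(11, 2))**2 = (2*(-8)**2 - 1*2)**2 = (2*64 - 2)**2 = (128 - 2)**2 = 126**2 = 15876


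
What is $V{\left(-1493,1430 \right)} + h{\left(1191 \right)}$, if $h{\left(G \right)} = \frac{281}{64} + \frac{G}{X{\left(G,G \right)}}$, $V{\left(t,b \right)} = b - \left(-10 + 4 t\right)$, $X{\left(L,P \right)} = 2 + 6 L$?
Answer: $\frac{848216819}{114368} \approx 7416.6$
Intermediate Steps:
$V{\left(t,b \right)} = 10 + b - 4 t$ ($V{\left(t,b \right)} = b - \left(-10 + 4 t\right) = 10 + b - 4 t$)
$h{\left(G \right)} = \frac{281}{64} + \frac{G}{2 + 6 G}$
$V{\left(-1493,1430 \right)} + h{\left(1191 \right)} = \left(10 + 1430 - -5972\right) + \frac{281 + 875 \cdot 1191}{64 \left(1 + 3 \cdot 1191\right)} = \left(10 + 1430 + 5972\right) + \frac{281 + 1042125}{64 \left(1 + 3573\right)} = 7412 + \frac{1}{64} \cdot \frac{1}{3574} \cdot 1042406 = 7412 + \frac{521203}{114368} = \frac{848216819}{114368}$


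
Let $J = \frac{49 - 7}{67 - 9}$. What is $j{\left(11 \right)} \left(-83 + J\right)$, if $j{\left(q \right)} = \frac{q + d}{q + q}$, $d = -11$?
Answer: $0$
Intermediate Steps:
$J = \frac{21}{29}$ ($J = \frac{42}{58} = 42 \cdot \frac{1}{58} = \frac{21}{29} \approx 0.72414$)
$j{\left(q \right)} = \frac{-11 + q}{2 q}$ ($j{\left(q \right)} = \frac{q - 11}{q + q} = \frac{-11 + q}{2 q}$)
$j{\left(11 \right)} \left(-83 + J\right) = \frac{-11 + 11}{2 \cdot 11} \left(-83 + \frac{21}{29}\right) = \frac{1}{2} \cdot \frac{1}{11} \cdot 0 \left(- \frac{2386}{29}\right) = 0 \left(- \frac{2386}{29}\right) = 0$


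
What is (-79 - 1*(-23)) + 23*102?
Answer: 2290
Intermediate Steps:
(-79 - 1*(-23)) + 23*102 = (-79 + 23) + 2346 = -56 + 2346 = 2290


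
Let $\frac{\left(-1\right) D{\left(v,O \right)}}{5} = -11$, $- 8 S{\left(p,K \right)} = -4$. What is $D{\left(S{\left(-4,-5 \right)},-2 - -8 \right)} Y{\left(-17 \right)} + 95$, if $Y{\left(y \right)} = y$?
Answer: $-840$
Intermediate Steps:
$S{\left(p,K \right)} = \frac{1}{2}$ ($S{\left(p,K \right)} = \left(- \frac{1}{8}\right) \left(-4\right) = \frac{1}{2}$)
$D{\left(v,O \right)} = 55$ ($D{\left(v,O \right)} = \left(-5\right) \left(-11\right) = 55$)
$D{\left(S{\left(-4,-5 \right)},-2 - -8 \right)} Y{\left(-17 \right)} + 95 = 55 \left(-17\right) + 95 = -935 + 95 = -840$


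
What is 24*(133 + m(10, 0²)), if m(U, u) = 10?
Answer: 3432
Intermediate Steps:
24*(133 + m(10, 0²)) = 24*(133 + 10) = 24*143 = 3432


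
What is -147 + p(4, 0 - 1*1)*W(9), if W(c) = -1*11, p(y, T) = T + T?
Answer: -125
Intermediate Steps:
p(y, T) = 2*T
W(c) = -11
-147 + p(4, 0 - 1*1)*W(9) = -147 + (2*(0 - 1*1))*(-11) = -147 + (2*(0 - 1))*(-11) = -147 + (2*(-1))*(-11) = -147 - 2*(-11) = -147 + 22 = -125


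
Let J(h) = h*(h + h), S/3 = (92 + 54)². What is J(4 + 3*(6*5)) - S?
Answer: -46276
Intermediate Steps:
S = 63948 (S = 3*(92 + 54)² = 3*146² = 3*21316 = 63948)
J(h) = 2*h² (J(h) = h*(2*h) = 2*h²)
J(4 + 3*(6*5)) - S = 2*(4 + 3*(6*5))² - 1*63948 = 2*(4 + 3*30)² - 63948 = 2*(4 + 90)² - 63948 = 2*94² - 63948 = 2*8836 - 63948 = 17672 - 63948 = -46276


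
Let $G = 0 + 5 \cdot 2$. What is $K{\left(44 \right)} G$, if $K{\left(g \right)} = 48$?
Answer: $480$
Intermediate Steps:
$G = 10$ ($G = 0 + 10 = 10$)
$K{\left(44 \right)} G = 48 \cdot 10 = 480$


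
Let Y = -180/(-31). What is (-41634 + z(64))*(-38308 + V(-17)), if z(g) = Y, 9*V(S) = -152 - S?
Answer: 49454835102/31 ≈ 1.5953e+9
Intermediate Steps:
V(S) = -152/9 - S/9 (V(S) = (-152 - S)/9 = -152/9 - S/9)
Y = 180/31 (Y = -180*(-1/31) = 180/31 ≈ 5.8064)
z(g) = 180/31
(-41634 + z(64))*(-38308 + V(-17)) = (-41634 + 180/31)*(-38308 + (-152/9 - ⅑*(-17))) = -1290474*(-38308 + (-152/9 + 17/9))/31 = -1290474*(-38308 - 15)/31 = -1290474/31*(-38323) = 49454835102/31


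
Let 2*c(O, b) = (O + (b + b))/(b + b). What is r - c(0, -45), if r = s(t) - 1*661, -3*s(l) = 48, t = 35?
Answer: -1355/2 ≈ -677.50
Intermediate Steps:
s(l) = -16 (s(l) = -⅓*48 = -16)
c(O, b) = (O + 2*b)/(4*b) (c(O, b) = ((O + (b + b))/(b + b))/2 = ((O + 2*b)/((2*b)))/2 = ((O + 2*b)*(1/(2*b)))/2 = ((O + 2*b)/(2*b))/2 = (O + 2*b)/(4*b))
r = -677 (r = -16 - 1*661 = -16 - 661 = -677)
r - c(0, -45) = -677 - (0 + 2*(-45))/(4*(-45)) = -677 - (-1)*(0 - 90)/(4*45) = -677 - (-1)*(-90)/(4*45) = -677 - 1*½ = -677 - ½ = -1355/2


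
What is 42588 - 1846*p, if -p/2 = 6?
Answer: 64740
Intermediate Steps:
p = -12 (p = -2*6 = -12)
42588 - 1846*p = 42588 - 1846*(-12) = 42588 + 22152 = 64740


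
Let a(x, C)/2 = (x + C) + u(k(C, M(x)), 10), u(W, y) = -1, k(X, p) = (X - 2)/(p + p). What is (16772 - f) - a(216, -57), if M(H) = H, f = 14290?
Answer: 2166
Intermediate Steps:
k(X, p) = (-2 + X)/(2*p) (k(X, p) = (-2 + X)/((2*p)) = (-2 + X)*(1/(2*p)) = (-2 + X)/(2*p))
a(x, C) = -2 + 2*C + 2*x (a(x, C) = 2*((x + C) - 1) = 2*((C + x) - 1) = 2*(-1 + C + x) = -2 + 2*C + 2*x)
(16772 - f) - a(216, -57) = (16772 - 1*14290) - (-2 + 2*(-57) + 2*216) = (16772 - 14290) - (-2 - 114 + 432) = 2482 - 1*316 = 2482 - 316 = 2166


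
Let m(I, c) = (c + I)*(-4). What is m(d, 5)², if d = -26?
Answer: 7056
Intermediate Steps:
m(I, c) = -4*I - 4*c (m(I, c) = (I + c)*(-4) = -4*I - 4*c)
m(d, 5)² = (-4*(-26) - 4*5)² = (104 - 20)² = 84² = 7056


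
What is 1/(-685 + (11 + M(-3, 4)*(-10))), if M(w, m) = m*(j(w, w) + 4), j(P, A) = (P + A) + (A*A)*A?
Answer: 1/486 ≈ 0.0020576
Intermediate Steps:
j(P, A) = A + P + A**3 (j(P, A) = (A + P) + A**2*A = (A + P) + A**3 = A + P + A**3)
M(w, m) = m*(4 + w**3 + 2*w) (M(w, m) = m*((w + w + w**3) + 4) = m*((w**3 + 2*w) + 4) = m*(4 + w**3 + 2*w))
1/(-685 + (11 + M(-3, 4)*(-10))) = 1/(-685 + (11 + (4*(4 + (-3)**3 + 2*(-3)))*(-10))) = 1/(-685 + (11 + (4*(4 - 27 - 6))*(-10))) = 1/(-685 + (11 + (4*(-29))*(-10))) = 1/(-685 + (11 - 116*(-10))) = 1/(-685 + (11 + 1160)) = 1/(-685 + 1171) = 1/486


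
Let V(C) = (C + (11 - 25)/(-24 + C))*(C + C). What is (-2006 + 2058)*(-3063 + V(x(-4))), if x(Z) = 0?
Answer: -159276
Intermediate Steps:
V(C) = 2*C*(C - 14/(-24 + C)) (V(C) = (C - 14/(-24 + C))*(2*C) = 2*C*(C - 14/(-24 + C)))
(-2006 + 2058)*(-3063 + V(x(-4))) = (-2006 + 2058)*(-3063 + 2*0*(-14 + 0² - 24*0)/(-24 + 0)) = 52*(-3063 + 2*0*(-14 + 0 + 0)/(-24)) = 52*(-3063 + 2*0*(-1/24)*(-14)) = 52*(-3063 + 0) = 52*(-3063) = -159276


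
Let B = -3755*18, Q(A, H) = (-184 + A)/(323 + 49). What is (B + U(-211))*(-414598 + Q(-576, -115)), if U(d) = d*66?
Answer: 1047692650288/31 ≈ 3.3797e+10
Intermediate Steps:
U(d) = 66*d
Q(A, H) = -46/93 + A/372 (Q(A, H) = (-184 + A)/372 = (-184 + A)*(1/372) = -46/93 + A/372)
B = -67590
(B + U(-211))*(-414598 + Q(-576, -115)) = (-67590 + 66*(-211))*(-414598 + (-46/93 + (1/372)*(-576))) = (-67590 - 13926)*(-414598 + (-46/93 - 48/31)) = -81516*(-414598 - 190/93) = -81516*(-38557804/93) = 1047692650288/31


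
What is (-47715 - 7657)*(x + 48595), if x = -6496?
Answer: -2331105828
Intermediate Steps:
(-47715 - 7657)*(x + 48595) = (-47715 - 7657)*(-6496 + 48595) = -55372*42099 = -2331105828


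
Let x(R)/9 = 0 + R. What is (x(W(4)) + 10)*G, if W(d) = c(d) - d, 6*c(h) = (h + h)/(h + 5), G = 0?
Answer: 0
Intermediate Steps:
c(h) = h/(3*(5 + h)) (c(h) = ((h + h)/(h + 5))/6 = ((2*h)/(5 + h))/6 = (2*h/(5 + h))/6 = h/(3*(5 + h)))
W(d) = -d + d/(3*(5 + d)) (W(d) = d/(3*(5 + d)) - d = -d + d/(3*(5 + d)))
x(R) = 9*R (x(R) = 9*(0 + R) = 9*R)
(x(W(4)) + 10)*G = (9*(-1*4 + (⅓)*4/(5 + 4)) + 10)*0 = (9*(-4 + (⅓)*4/9) + 10)*0 = (9*(-4 + (⅓)*4*(⅑)) + 10)*0 = (9*(-4 + 4/27) + 10)*0 = (9*(-104/27) + 10)*0 = (-104/3 + 10)*0 = -74/3*0 = 0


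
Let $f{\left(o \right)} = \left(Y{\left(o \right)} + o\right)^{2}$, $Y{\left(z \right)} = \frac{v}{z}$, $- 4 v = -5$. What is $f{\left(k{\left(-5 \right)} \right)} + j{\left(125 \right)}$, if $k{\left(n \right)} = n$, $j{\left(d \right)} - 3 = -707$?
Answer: $- \frac{10823}{16} \approx -676.44$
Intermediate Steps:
$v = \frac{5}{4}$ ($v = \left(- \frac{1}{4}\right) \left(-5\right) = \frac{5}{4} \approx 1.25$)
$Y{\left(z \right)} = \frac{5}{4 z}$
$j{\left(d \right)} = -704$ ($j{\left(d \right)} = 3 - 707 = -704$)
$f{\left(o \right)} = \left(o + \frac{5}{4 o}\right)^{2}$ ($f{\left(o \right)} = \left(\frac{5}{4 o} + o\right)^{2} = \left(o + \frac{5}{4 o}\right)^{2}$)
$f{\left(k{\left(-5 \right)} \right)} + j{\left(125 \right)} = \left(-5 + \frac{5}{4 \left(-5\right)}\right)^{2} - 704 = \left(-5 + \frac{5}{4} \left(- \frac{1}{5}\right)\right)^{2} - 704 = \left(-5 - \frac{1}{4}\right)^{2} - 704 = \left(- \frac{21}{4}\right)^{2} - 704 = \frac{441}{16} - 704 = - \frac{10823}{16}$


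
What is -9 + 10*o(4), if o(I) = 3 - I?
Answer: -19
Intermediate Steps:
-9 + 10*o(4) = -9 + 10*(3 - 1*4) = -9 + 10*(3 - 4) = -9 + 10*(-1) = -9 - 10 = -19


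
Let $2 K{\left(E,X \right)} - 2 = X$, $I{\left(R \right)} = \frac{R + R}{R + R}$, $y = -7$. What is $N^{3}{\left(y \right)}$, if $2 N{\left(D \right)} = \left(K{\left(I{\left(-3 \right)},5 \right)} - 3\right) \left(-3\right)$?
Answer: $- \frac{27}{64} \approx -0.42188$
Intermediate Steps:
$I{\left(R \right)} = 1$ ($I{\left(R \right)} = \frac{2 R}{2 R} = 2 R \frac{1}{2 R} = 1$)
$K{\left(E,X \right)} = 1 + \frac{X}{2}$
$N{\left(D \right)} = - \frac{3}{4}$ ($N{\left(D \right)} = \frac{\left(\left(1 + \frac{1}{2} \cdot 5\right) - 3\right) \left(-3\right)}{2} = \frac{\left(\left(1 + \frac{5}{2}\right) - 3\right) \left(-3\right)}{2} = \frac{\left(\frac{7}{2} - 3\right) \left(-3\right)}{2} = \frac{\frac{1}{2} \left(-3\right)}{2} = \frac{1}{2} \left(- \frac{3}{2}\right) = - \frac{3}{4}$)
$N^{3}{\left(y \right)} = \left(- \frac{3}{4}\right)^{3} = - \frac{27}{64}$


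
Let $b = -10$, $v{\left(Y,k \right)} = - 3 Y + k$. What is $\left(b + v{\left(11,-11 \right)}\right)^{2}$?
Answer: $2916$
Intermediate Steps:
$v{\left(Y,k \right)} = k - 3 Y$
$\left(b + v{\left(11,-11 \right)}\right)^{2} = \left(-10 - 44\right)^{2} = \left(-54\right)^{2} = 2916$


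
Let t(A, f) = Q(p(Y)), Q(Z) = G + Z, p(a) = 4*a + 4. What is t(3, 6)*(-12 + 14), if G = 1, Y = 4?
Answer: 42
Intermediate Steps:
p(a) = 4 + 4*a
Q(Z) = 1 + Z
t(A, f) = 21 (t(A, f) = 1 + (4 + 4*4) = 1 + (4 + 16) = 1 + 20 = 21)
t(3, 6)*(-12 + 14) = 21*(-12 + 14) = 21*2 = 42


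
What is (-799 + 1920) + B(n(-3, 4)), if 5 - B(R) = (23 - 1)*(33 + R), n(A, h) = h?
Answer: 312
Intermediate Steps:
B(R) = -721 - 22*R (B(R) = 5 - (23 - 1)*(33 + R) = 5 - 22*(33 + R) = 5 - (726 + 22*R) = 5 + (-726 - 22*R) = -721 - 22*R)
(-799 + 1920) + B(n(-3, 4)) = (-799 + 1920) + (-721 - 22*4) = 1121 + (-721 - 88) = 1121 - 809 = 312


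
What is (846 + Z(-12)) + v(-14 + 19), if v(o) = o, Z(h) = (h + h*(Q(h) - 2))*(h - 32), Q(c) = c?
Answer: -6013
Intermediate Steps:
Z(h) = (-32 + h)*(h + h*(-2 + h)) (Z(h) = (h + h*(h - 2))*(h - 32) = (h + h*(-2 + h))*(-32 + h) = (-32 + h)*(h + h*(-2 + h)))
(846 + Z(-12)) + v(-14 + 19) = (846 - 12*(32 + (-12)² - 33*(-12))) + (-14 + 19) = (846 - 12*(32 + 144 + 396)) + 5 = (846 - 12*572) + 5 = (846 - 6864) + 5 = -6018 + 5 = -6013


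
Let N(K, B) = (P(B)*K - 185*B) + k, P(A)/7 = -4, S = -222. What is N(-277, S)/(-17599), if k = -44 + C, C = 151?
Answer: -48933/17599 ≈ -2.7804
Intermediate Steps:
k = 107 (k = -44 + 151 = 107)
P(A) = -28 (P(A) = 7*(-4) = -28)
N(K, B) = 107 - 185*B - 28*K (N(K, B) = (-28*K - 185*B) + 107 = (-185*B - 28*K) + 107 = 107 - 185*B - 28*K)
N(-277, S)/(-17599) = (107 - 185*(-222) - 28*(-277))/(-17599) = (107 + 41070 + 7756)*(-1/17599) = 48933*(-1/17599) = -48933/17599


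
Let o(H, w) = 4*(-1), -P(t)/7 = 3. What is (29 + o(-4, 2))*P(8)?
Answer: -525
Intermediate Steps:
P(t) = -21 (P(t) = -7*3 = -21)
o(H, w) = -4
(29 + o(-4, 2))*P(8) = (29 - 4)*(-21) = 25*(-21) = -525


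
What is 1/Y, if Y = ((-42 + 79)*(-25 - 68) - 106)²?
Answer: 1/12581209 ≈ 7.9484e-8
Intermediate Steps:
Y = 12581209 (Y = (37*(-93) - 106)² = (-3441 - 106)² = (-3547)² = 12581209)
1/Y = 1/12581209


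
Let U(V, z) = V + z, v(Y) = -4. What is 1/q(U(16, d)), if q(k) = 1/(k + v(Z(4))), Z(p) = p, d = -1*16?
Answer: -4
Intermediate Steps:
d = -16
q(k) = 1/(-4 + k) (q(k) = 1/(k - 4) = 1/(-4 + k))
1/q(U(16, d)) = 1/(1/(-4 + (16 - 16))) = 1/(1/(-4 + 0)) = 1/(1/(-4)) = 1/(-¼) = -4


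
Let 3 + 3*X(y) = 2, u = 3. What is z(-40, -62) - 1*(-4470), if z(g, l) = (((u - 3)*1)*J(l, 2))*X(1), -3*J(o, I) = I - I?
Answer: 4470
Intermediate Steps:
J(o, I) = 0 (J(o, I) = -(I - I)/3 = -1/3*0 = 0)
X(y) = -1/3 (X(y) = -1 + (1/3)*2 = -1 + 2/3 = -1/3)
z(g, l) = 0 (z(g, l) = (((3 - 3)*1)*0)*(-1/3) = ((0*1)*0)*(-1/3) = (0*0)*(-1/3) = 0*(-1/3) = 0)
z(-40, -62) - 1*(-4470) = 0 - 1*(-4470) = 0 + 4470 = 4470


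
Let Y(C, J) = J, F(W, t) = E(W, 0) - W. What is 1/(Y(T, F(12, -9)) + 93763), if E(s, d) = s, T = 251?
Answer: 1/93763 ≈ 1.0665e-5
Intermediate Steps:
F(W, t) = 0 (F(W, t) = W - W = 0)
1/(Y(T, F(12, -9)) + 93763) = 1/(0 + 93763) = 1/93763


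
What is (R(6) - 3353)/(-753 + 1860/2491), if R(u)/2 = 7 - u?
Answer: 2782447/624621 ≈ 4.4546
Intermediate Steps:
R(u) = 14 - 2*u (R(u) = 2*(7 - u) = 14 - 2*u)
(R(6) - 3353)/(-753 + 1860/2491) = ((14 - 2*6) - 3353)/(-753 + 1860/2491) = ((14 - 12) - 3353)/(-753 + 1860*(1/2491)) = (2 - 3353)/(-753 + 1860/2491) = -3351/(-1873863/2491) = -3351*(-2491/1873863) = 2782447/624621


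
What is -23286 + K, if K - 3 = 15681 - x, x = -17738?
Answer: 10136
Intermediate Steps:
K = 33422 (K = 3 + (15681 - 1*(-17738)) = 3 + (15681 + 17738) = 3 + 33419 = 33422)
-23286 + K = -23286 + 33422 = 10136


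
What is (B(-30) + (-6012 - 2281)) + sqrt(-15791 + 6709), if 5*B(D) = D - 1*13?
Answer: -41508/5 + I*sqrt(9082) ≈ -8301.6 + 95.3*I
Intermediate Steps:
B(D) = -13/5 + D/5 (B(D) = (D - 1*13)/5 = (D - 13)/5 = (-13 + D)/5 = -13/5 + D/5)
(B(-30) + (-6012 - 2281)) + sqrt(-15791 + 6709) = ((-13/5 + (1/5)*(-30)) + (-6012 - 2281)) + sqrt(-15791 + 6709) = ((-13/5 - 6) - 8293) + sqrt(-9082) = (-43/5 - 8293) + I*sqrt(9082) = -41508/5 + I*sqrt(9082)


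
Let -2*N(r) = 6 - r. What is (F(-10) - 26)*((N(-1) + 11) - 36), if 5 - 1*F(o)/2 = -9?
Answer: -57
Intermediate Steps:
N(r) = -3 + r/2 (N(r) = -(6 - r)/2 = -3 + r/2)
F(o) = 28 (F(o) = 10 - 2*(-9) = 10 + 18 = 28)
(F(-10) - 26)*((N(-1) + 11) - 36) = (28 - 26)*(((-3 + (½)*(-1)) + 11) - 36) = 2*(((-3 - ½) + 11) - 36) = 2*((-7/2 + 11) - 36) = 2*(15/2 - 36) = 2*(-57/2) = -57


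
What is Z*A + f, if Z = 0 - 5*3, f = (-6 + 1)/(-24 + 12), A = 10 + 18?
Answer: -5035/12 ≈ -419.58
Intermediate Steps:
A = 28
f = 5/12 (f = -5/(-12) = -5*(-1/12) = 5/12 ≈ 0.41667)
Z = -15 (Z = 0 - 15 = -15)
Z*A + f = -15*28 + 5/12 = -420 + 5/12 = -5035/12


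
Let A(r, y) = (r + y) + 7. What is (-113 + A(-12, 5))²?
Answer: 12769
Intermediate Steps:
A(r, y) = 7 + r + y
(-113 + A(-12, 5))² = (-113 + (7 - 12 + 5))² = (-113 + 0)² = (-113)² = 12769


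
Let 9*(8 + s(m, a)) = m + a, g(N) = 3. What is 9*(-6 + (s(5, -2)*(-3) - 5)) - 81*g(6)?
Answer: -135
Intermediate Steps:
s(m, a) = -8 + a/9 + m/9 (s(m, a) = -8 + (m + a)/9 = -8 + (a + m)/9 = -8 + (a/9 + m/9) = -8 + a/9 + m/9)
9*(-6 + (s(5, -2)*(-3) - 5)) - 81*g(6) = 9*(-6 + ((-8 + (⅑)*(-2) + (⅑)*5)*(-3) - 5)) - 81*3 = 9*(-6 + ((-8 - 2/9 + 5/9)*(-3) - 5)) - 243 = 9*(-6 + (-23/3*(-3) - 5)) - 243 = 9*(-6 + (23 - 5)) - 243 = 9*(-6 + 18) - 243 = 9*12 - 243 = 108 - 243 = -135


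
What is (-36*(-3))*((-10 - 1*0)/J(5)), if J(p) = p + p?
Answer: -108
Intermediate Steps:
J(p) = 2*p
(-36*(-3))*((-10 - 1*0)/J(5)) = (-36*(-3))*((-10 - 1*0)/((2*5))) = 108*((-10 + 0)/10) = 108*(-10*⅒) = 108*(-1) = -108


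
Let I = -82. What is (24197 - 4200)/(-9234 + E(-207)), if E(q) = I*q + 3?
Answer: 19997/7743 ≈ 2.5826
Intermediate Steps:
E(q) = 3 - 82*q (E(q) = -82*q + 3 = 3 - 82*q)
(24197 - 4200)/(-9234 + E(-207)) = (24197 - 4200)/(-9234 + (3 - 82*(-207))) = 19997/(-9234 + (3 + 16974)) = 19997/(-9234 + 16977) = 19997/7743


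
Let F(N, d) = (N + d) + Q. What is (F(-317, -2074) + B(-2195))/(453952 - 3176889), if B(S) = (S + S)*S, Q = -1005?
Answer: -9632654/2722937 ≈ -3.5376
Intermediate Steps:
F(N, d) = -1005 + N + d (F(N, d) = (N + d) - 1005 = -1005 + N + d)
B(S) = 2*S**2 (B(S) = (2*S)*S = 2*S**2)
(F(-317, -2074) + B(-2195))/(453952 - 3176889) = ((-1005 - 317 - 2074) + 2*(-2195)**2)/(453952 - 3176889) = (-3396 + 2*4818025)/(-2722937) = (-3396 + 9636050)*(-1/2722937) = 9632654*(-1/2722937) = -9632654/2722937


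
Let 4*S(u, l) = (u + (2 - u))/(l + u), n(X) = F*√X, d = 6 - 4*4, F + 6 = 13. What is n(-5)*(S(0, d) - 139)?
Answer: -19467*I*√5/20 ≈ -2176.5*I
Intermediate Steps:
F = 7 (F = -6 + 13 = 7)
d = -10 (d = 6 - 16 = -10)
n(X) = 7*√X
S(u, l) = 1/(2*(l + u)) (S(u, l) = ((u + (2 - u))/(l + u))/4 = (2/(l + u))/4 = 1/(2*(l + u)))
n(-5)*(S(0, d) - 139) = (7*√(-5))*(1/(2*(-10 + 0)) - 139) = (7*(I*√5))*((½)/(-10) - 139) = (7*I*√5)*((½)*(-⅒) - 139) = (7*I*√5)*(-1/20 - 139) = (7*I*√5)*(-2781/20) = -19467*I*√5/20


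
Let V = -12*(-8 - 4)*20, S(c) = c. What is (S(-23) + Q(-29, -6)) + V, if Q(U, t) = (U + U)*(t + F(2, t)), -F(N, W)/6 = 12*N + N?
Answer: 12253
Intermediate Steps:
F(N, W) = -78*N (F(N, W) = -6*(12*N + N) = -78*N)
Q(U, t) = 2*U*(-156 + t) (Q(U, t) = (U + U)*(t - 78*2) = (2*U)*(t - 156) = (2*U)*(-156 + t) = 2*U*(-156 + t))
V = 2880 (V = -(-144)*20 = -12*(-240) = 2880)
(S(-23) + Q(-29, -6)) + V = (-23 + 2*(-29)*(-156 - 6)) + 2880 = (-23 + 2*(-29)*(-162)) + 2880 = (-23 + 9396) + 2880 = 9373 + 2880 = 12253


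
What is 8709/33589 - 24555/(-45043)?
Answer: 1217057382/1512949327 ≈ 0.80443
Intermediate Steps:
8709/33589 - 24555/(-45043) = 8709*(1/33589) - 24555*(-1/45043) = 8709/33589 + 24555/45043 = 1217057382/1512949327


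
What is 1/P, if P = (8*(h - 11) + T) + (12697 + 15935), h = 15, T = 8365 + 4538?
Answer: 1/41567 ≈ 2.4058e-5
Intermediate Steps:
T = 12903
P = 41567 (P = (8*(15 - 11) + 12903) + (12697 + 15935) = (8*4 + 12903) + 28632 = (32 + 12903) + 28632 = 12935 + 28632 = 41567)
1/P = 1/41567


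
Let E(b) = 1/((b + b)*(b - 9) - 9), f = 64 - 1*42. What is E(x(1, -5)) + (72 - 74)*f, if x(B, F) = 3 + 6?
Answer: -397/9 ≈ -44.111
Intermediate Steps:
x(B, F) = 9
f = 22 (f = 64 - 42 = 22)
E(b) = 1/(-9 + 2*b*(-9 + b)) (E(b) = 1/((2*b)*(-9 + b) - 9) = 1/(2*b*(-9 + b) - 9) = 1/(-9 + 2*b*(-9 + b)))
E(x(1, -5)) + (72 - 74)*f = 1/(-9 - 18*9 + 2*9²) + (72 - 74)*22 = 1/(-9 - 162 + 2*81) - 2*22 = 1/(-9 - 162 + 162) - 44 = 1/(-9) - 44 = -⅑ - 44 = -397/9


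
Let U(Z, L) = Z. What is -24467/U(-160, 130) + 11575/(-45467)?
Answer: 1110589089/7274720 ≈ 152.66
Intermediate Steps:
-24467/U(-160, 130) + 11575/(-45467) = -24467/(-160) + 11575/(-45467) = -24467*(-1/160) + 11575*(-1/45467) = 24467/160 - 11575/45467 = 1110589089/7274720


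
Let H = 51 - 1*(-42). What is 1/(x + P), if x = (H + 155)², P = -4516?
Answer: 1/56988 ≈ 1.7548e-5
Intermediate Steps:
H = 93 (H = 51 + 42 = 93)
x = 61504 (x = (93 + 155)² = 248² = 61504)
1/(x + P) = 1/(61504 - 4516) = 1/56988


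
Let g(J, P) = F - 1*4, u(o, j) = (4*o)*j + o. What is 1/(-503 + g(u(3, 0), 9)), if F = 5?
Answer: -1/502 ≈ -0.0019920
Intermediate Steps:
u(o, j) = o + 4*j*o (u(o, j) = 4*j*o + o = o + 4*j*o)
g(J, P) = 1 (g(J, P) = 5 - 1*4 = 5 - 4 = 1)
1/(-503 + g(u(3, 0), 9)) = 1/(-503 + 1) = 1/(-502) = -1/502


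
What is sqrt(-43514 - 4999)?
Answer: I*sqrt(48513) ≈ 220.26*I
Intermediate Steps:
sqrt(-43514 - 4999) = sqrt(-48513) = I*sqrt(48513)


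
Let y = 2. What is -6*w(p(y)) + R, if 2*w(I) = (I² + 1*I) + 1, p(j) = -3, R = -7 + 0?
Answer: -28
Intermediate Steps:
R = -7
w(I) = ½ + I/2 + I²/2 (w(I) = ((I² + 1*I) + 1)/2 = ((I² + I) + 1)/2 = ((I + I²) + 1)/2 = (1 + I + I²)/2 = ½ + I/2 + I²/2)
-6*w(p(y)) + R = -6*(½ + (½)*(-3) + (½)*(-3)²) - 7 = -6*(½ - 3/2 + (½)*9) - 7 = -6*(½ - 3/2 + 9/2) - 7 = -6*7/2 - 7 = -21 - 7 = -28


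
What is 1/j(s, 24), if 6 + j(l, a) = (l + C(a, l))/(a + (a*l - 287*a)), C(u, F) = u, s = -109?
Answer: -1896/11359 ≈ -0.16692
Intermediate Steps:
j(l, a) = -6 + (a + l)/(-286*a + a*l) (j(l, a) = -6 + (l + a)/(a + (a*l - 287*a)) = -6 + (a + l)/(a + (-287*a + a*l)) = -6 + (a + l)/(-286*a + a*l))
1/j(s, 24) = 1/((-109 + 1717*24 - 6*24*(-109))/(24*(-286 - 109))) = 1/((1/24)*(-109 + 41208 + 15696)/(-395)) = 1/((1/24)*(-1/395)*56795) = 1/(-11359/1896) = -1896/11359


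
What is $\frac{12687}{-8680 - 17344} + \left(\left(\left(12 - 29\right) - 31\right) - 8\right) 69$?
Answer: $- \frac{100569423}{26024} \approx -3864.5$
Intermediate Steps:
$\frac{12687}{-8680 - 17344} + \left(\left(\left(12 - 29\right) - 31\right) - 8\right) 69 = \frac{12687}{-26024} + \left(\left(-17 - 31\right) - 8\right) 69 = 12687 \left(- \frac{1}{26024}\right) + \left(-48 - 8\right) 69 = - \frac{12687}{26024} - 3864 = - \frac{100569423}{26024}$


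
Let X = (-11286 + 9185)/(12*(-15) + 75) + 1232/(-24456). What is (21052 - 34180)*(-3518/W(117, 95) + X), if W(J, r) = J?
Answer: 184596479464/1390935 ≈ 1.3271e+5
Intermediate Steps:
X = 711843/35665 (X = -2101/(-180 + 75) + 1232*(-1/24456) = -2101/(-105) - 154/3057 = -2101*(-1/105) - 154/3057 = 2101/105 - 154/3057 = 711843/35665 ≈ 19.959)
(21052 - 34180)*(-3518/W(117, 95) + X) = (21052 - 34180)*(-3518/117 + 711843/35665) = -13128*(-3518*1/117 + 711843/35665) = -13128*(-3518/117 + 711843/35665) = -13128*(-42183839/4172805) = 184596479464/1390935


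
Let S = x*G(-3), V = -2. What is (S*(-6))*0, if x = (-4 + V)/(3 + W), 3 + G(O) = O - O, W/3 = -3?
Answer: 0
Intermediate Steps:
W = -9 (W = 3*(-3) = -9)
G(O) = -3 (G(O) = -3 + (O - O) = -3 + 0 = -3)
x = 1 (x = (-4 - 2)/(3 - 9) = -6/(-6) = -6*(-⅙) = 1)
S = -3 (S = 1*(-3) = -3)
(S*(-6))*0 = -3*(-6)*0 = 18*0 = 0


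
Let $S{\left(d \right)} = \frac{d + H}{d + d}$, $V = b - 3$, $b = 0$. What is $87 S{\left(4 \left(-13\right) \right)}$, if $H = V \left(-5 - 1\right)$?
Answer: $\frac{1479}{52} \approx 28.442$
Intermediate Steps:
$V = -3$ ($V = 0 - 3 = -3$)
$H = 18$ ($H = - 3 \left(-5 - 1\right) = \left(-3\right) \left(-6\right) = 18$)
$S{\left(d \right)} = \frac{18 + d}{2 d}$ ($S{\left(d \right)} = \frac{d + 18}{d + d} = \frac{18 + d}{2 d}$)
$87 S{\left(4 \left(-13\right) \right)} = 87 \frac{18 + 4 \left(-13\right)}{2 \cdot 4 \left(-13\right)} = 87 \frac{18 - 52}{2 \left(-52\right)} = 87 \cdot \frac{1}{2} \left(- \frac{1}{52}\right) \left(-34\right) = 87 \cdot \frac{17}{52} = \frac{1479}{52}$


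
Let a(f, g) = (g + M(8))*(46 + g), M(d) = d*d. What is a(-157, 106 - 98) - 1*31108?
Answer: -27220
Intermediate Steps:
M(d) = d²
a(f, g) = (46 + g)*(64 + g) (a(f, g) = (g + 8²)*(46 + g) = (g + 64)*(46 + g) = (64 + g)*(46 + g) = (46 + g)*(64 + g))
a(-157, 106 - 98) - 1*31108 = (2944 + (106 - 98)² + 110*(106 - 98)) - 1*31108 = (2944 + 8² + 110*8) - 31108 = (2944 + 64 + 880) - 31108 = 3888 - 31108 = -27220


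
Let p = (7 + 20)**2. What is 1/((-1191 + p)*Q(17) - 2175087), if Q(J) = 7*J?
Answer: -1/2230065 ≈ -4.4842e-7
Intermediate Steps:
p = 729 (p = 27**2 = 729)
1/((-1191 + p)*Q(17) - 2175087) = 1/((-1191 + 729)*(7*17) - 2175087) = 1/(-462*119 - 2175087) = 1/(-54978 - 2175087) = 1/(-2230065) = -1/2230065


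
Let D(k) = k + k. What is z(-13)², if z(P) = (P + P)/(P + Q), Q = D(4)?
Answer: 676/25 ≈ 27.040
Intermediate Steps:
D(k) = 2*k
Q = 8 (Q = 2*4 = 8)
z(P) = 2*P/(8 + P) (z(P) = (P + P)/(P + 8) = (2*P)/(8 + P) = 2*P/(8 + P))
z(-13)² = (2*(-13)/(8 - 13))² = (2*(-13)/(-5))² = (2*(-13)*(-⅕))² = (26/5)² = 676/25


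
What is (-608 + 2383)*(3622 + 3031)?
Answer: 11809075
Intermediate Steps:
(-608 + 2383)*(3622 + 3031) = 1775*6653 = 11809075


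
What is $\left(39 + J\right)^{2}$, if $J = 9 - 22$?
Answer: $676$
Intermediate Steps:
$J = -13$
$\left(39 + J\right)^{2} = \left(39 - 13\right)^{2} = 26^{2} = 676$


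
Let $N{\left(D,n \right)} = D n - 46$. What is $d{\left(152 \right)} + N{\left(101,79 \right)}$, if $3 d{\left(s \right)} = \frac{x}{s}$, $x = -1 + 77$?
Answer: $\frac{47599}{6} \approx 7933.2$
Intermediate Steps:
$x = 76$
$d{\left(s \right)} = \frac{76}{3 s}$ ($d{\left(s \right)} = \frac{76 \frac{1}{s}}{3} = \frac{76}{3 s}$)
$N{\left(D,n \right)} = -46 + D n$
$d{\left(152 \right)} + N{\left(101,79 \right)} = \frac{76}{3 \cdot 152} + \left(-46 + 101 \cdot 79\right) = \frac{76}{3} \cdot \frac{1}{152} + \left(-46 + 7979\right) = \frac{1}{6} + 7933 = \frac{47599}{6}$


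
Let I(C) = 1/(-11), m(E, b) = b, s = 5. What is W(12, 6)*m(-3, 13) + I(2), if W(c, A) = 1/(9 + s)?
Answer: 129/154 ≈ 0.83766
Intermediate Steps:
W(c, A) = 1/14 (W(c, A) = 1/(9 + 5) = 1/14)
I(C) = -1/11
W(12, 6)*m(-3, 13) + I(2) = (1/14)*13 - 1/11 = 13/14 - 1/11 = 129/154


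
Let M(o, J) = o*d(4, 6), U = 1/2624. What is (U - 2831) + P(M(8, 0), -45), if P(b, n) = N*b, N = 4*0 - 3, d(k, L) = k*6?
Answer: -8939967/2624 ≈ -3407.0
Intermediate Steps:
d(k, L) = 6*k
U = 1/2624 ≈ 0.00038110
N = -3 (N = 0 - 3 = -3)
M(o, J) = 24*o (M(o, J) = o*(6*4) = o*24 = 24*o)
P(b, n) = -3*b
(U - 2831) + P(M(8, 0), -45) = (1/2624 - 2831) - 72*8 = -7428543/2624 - 3*192 = -7428543/2624 - 576 = -8939967/2624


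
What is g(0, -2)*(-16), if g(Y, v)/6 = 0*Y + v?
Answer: 192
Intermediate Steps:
g(Y, v) = 6*v (g(Y, v) = 6*(0*Y + v) = 6*(0 + v) = 6*v)
g(0, -2)*(-16) = (6*(-2))*(-16) = -12*(-16) = 192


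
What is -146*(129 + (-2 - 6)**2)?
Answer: -28178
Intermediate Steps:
-146*(129 + (-2 - 6)**2) = -146*(129 + (-8)**2) = -146*(129 + 64) = -146*193 = -28178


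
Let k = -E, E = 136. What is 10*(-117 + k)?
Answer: -2530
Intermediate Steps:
k = -136 (k = -1*136 = -136)
10*(-117 + k) = 10*(-117 - 136) = 10*(-253) = -2530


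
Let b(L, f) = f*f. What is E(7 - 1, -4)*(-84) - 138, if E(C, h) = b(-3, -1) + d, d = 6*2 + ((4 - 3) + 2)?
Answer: -1482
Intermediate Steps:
b(L, f) = f²
d = 15 (d = 12 + (1 + 2) = 12 + 3 = 15)
E(C, h) = 16 (E(C, h) = (-1)² + 15 = 1 + 15 = 16)
E(7 - 1, -4)*(-84) - 138 = 16*(-84) - 138 = -1344 - 138 = -1482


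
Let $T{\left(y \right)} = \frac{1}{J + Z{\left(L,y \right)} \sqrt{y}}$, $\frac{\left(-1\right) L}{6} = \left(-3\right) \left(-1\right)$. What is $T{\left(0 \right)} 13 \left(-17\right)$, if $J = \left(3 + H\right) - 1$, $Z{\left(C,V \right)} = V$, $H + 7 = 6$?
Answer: $-221$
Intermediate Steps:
$H = -1$ ($H = -7 + 6 = -1$)
$L = -18$ ($L = - 6 \left(\left(-3\right) \left(-1\right)\right) = \left(-6\right) 3 = -18$)
$J = 1$ ($J = \left(3 - 1\right) - 1 = 2 - 1 = 1$)
$T{\left(y \right)} = \frac{1}{1 + y^{\frac{3}{2}}}$ ($T{\left(y \right)} = \frac{1}{1 + y \sqrt{y}} = \frac{1}{1 + y^{\frac{3}{2}}}$)
$T{\left(0 \right)} 13 \left(-17\right) = \frac{1}{1 + 0^{\frac{3}{2}}} \cdot 13 \left(-17\right) = \frac{1}{1 + 0} \cdot 13 \left(-17\right) = 1^{-1} \cdot 13 \left(-17\right) = 1 \cdot 13 \left(-17\right) = 13 \left(-17\right) = -221$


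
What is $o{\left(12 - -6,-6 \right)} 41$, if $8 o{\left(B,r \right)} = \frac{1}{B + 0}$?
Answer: $\frac{41}{144} \approx 0.28472$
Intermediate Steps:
$o{\left(B,r \right)} = \frac{1}{8 B}$ ($o{\left(B,r \right)} = \frac{1}{8 \left(B + 0\right)} = \frac{1}{8 B}$)
$o{\left(12 - -6,-6 \right)} 41 = \frac{1}{8 \left(12 - -6\right)} 41 = \frac{1}{8 \left(12 + 6\right)} 41 = \frac{1}{8 \cdot 18} \cdot 41 = \frac{1}{8} \cdot \frac{1}{18} \cdot 41 = \frac{1}{144} \cdot 41 = \frac{41}{144}$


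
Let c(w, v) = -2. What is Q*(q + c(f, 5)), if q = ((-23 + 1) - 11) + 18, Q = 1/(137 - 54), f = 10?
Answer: -17/83 ≈ -0.20482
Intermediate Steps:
Q = 1/83 ≈ 0.012048
q = -15 (q = (-22 - 11) + 18 = -33 + 18 = -15)
Q*(q + c(f, 5)) = (-15 - 2)/83 = (1/83)*(-17) = -17/83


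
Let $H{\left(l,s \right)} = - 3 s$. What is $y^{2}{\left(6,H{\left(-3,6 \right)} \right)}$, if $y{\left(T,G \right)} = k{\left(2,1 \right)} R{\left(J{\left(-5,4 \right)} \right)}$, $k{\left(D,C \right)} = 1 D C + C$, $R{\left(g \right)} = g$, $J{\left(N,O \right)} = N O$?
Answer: $3600$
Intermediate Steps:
$k{\left(D,C \right)} = C + C D$ ($k{\left(D,C \right)} = D C + C = C D + C = C + C D$)
$y{\left(T,G \right)} = -60$ ($y{\left(T,G \right)} = 1 \left(1 + 2\right) \left(\left(-5\right) 4\right) = 1 \cdot 3 \left(-20\right) = 3 \left(-20\right) = -60$)
$y^{2}{\left(6,H{\left(-3,6 \right)} \right)} = \left(-60\right)^{2} = 3600$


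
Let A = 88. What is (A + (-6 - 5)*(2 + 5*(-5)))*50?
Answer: 17050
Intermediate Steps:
(A + (-6 - 5)*(2 + 5*(-5)))*50 = (88 + (-6 - 5)*(2 + 5*(-5)))*50 = (88 - 11*(2 - 25))*50 = (88 - 11*(-23))*50 = (88 + 253)*50 = 341*50 = 17050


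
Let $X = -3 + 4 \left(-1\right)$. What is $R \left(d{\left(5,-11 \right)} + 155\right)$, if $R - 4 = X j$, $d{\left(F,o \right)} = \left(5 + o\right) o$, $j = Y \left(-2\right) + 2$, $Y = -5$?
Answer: $-17680$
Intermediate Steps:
$X = -7$ ($X = -3 - 4 = -7$)
$j = 12$ ($j = \left(-5\right) \left(-2\right) + 2 = 10 + 2 = 12$)
$d{\left(F,o \right)} = o \left(5 + o\right)$
$R = -80$ ($R = 4 - 84 = -80$)
$R \left(d{\left(5,-11 \right)} + 155\right) = - 80 \left(- 11 \left(5 - 11\right) + 155\right) = - 80 \left(\left(-11\right) \left(-6\right) + 155\right) = - 80 \left(66 + 155\right) = \left(-80\right) 221 = -17680$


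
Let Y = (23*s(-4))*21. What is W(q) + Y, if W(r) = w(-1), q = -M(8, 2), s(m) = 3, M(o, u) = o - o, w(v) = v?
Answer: 1448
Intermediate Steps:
M(o, u) = 0
q = 0 (q = -1*0 = 0)
Y = 1449 (Y = (23*3)*21 = 69*21 = 1449)
W(r) = -1
W(q) + Y = -1 + 1449 = 1448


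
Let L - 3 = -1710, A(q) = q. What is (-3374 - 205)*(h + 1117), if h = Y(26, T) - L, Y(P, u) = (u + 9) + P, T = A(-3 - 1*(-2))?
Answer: -10228782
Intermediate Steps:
L = -1707 (L = 3 - 1710 = -1707)
T = -1 (T = -3 - 1*(-2) = -3 + 2 = -1)
Y(P, u) = 9 + P + u (Y(P, u) = (9 + u) + P = 9 + P + u)
h = 1741 (h = (9 + 26 - 1) - 1*(-1707) = 34 + 1707 = 1741)
(-3374 - 205)*(h + 1117) = (-3374 - 205)*(1741 + 1117) = -3579*2858 = -10228782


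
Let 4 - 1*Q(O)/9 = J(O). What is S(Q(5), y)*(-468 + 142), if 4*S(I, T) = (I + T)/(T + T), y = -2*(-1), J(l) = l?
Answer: 1141/8 ≈ 142.63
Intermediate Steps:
Q(O) = 36 - 9*O
y = 2
S(I, T) = (I + T)/(8*T) (S(I, T) = ((I + T)/(T + T))/4 = ((I + T)/((2*T)))/4 = ((I + T)*(1/(2*T)))/4 = ((I + T)/(2*T))/4 = (I + T)/(8*T))
S(Q(5), y)*(-468 + 142) = ((⅛)*((36 - 9*5) + 2)/2)*(-468 + 142) = ((⅛)*(½)*((36 - 45) + 2))*(-326) = ((⅛)*(½)*(-9 + 2))*(-326) = ((⅛)*(½)*(-7))*(-326) = -7/16*(-326) = 1141/8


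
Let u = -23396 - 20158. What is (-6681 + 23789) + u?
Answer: -26446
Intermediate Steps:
u = -43554
(-6681 + 23789) + u = (-6681 + 23789) - 43554 = 17108 - 43554 = -26446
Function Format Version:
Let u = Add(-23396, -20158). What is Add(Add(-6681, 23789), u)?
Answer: -26446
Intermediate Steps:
u = -43554
Add(Add(-6681, 23789), u) = Add(Add(-6681, 23789), -43554) = Add(17108, -43554) = -26446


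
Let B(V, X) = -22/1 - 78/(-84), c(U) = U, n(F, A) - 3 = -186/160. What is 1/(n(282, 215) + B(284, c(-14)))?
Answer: -560/10771 ≈ -0.051991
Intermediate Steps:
n(F, A) = 147/80 (n(F, A) = 3 - 186/160 = 3 - 186*1/160 = 3 - 93/80 = 147/80)
B(V, X) = -295/14 (B(V, X) = -22*1 - 78*(-1/84) = -22 + 13/14 = -295/14)
1/(n(282, 215) + B(284, c(-14))) = 1/(147/80 - 295/14) = 1/(-10771/560) = -560/10771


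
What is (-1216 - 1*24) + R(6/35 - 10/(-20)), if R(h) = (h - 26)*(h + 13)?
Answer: -7772761/4900 ≈ -1586.3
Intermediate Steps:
R(h) = (-26 + h)*(13 + h)
(-1216 - 1*24) + R(6/35 - 10/(-20)) = (-1216 - 1*24) + (-338 + (6/35 - 10/(-20))² - 13*(6/35 - 10/(-20))) = (-1216 - 24) + (-338 + (6*(1/35) - 10*(-1/20))² - 13*(6*(1/35) - 10*(-1/20))) = -1240 + (-338 + (6/35 + ½)² - 13*(6/35 + ½)) = -1240 + (-338 + (47/70)² - 13*47/70) = -1240 + (-338 + 2209/4900 - 611/70) = -1240 - 1696761/4900 = -7772761/4900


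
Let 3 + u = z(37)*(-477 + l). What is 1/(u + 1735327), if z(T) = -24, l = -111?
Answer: 1/1749436 ≈ 5.7161e-7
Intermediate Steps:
u = 14109 (u = -3 - 24*(-477 - 111) = -3 - 24*(-588) = -3 + 14112 = 14109)
1/(u + 1735327) = 1/(14109 + 1735327) = 1/1749436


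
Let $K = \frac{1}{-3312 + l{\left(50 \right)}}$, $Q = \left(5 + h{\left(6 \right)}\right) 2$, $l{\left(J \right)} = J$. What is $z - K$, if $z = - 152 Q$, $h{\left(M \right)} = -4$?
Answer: $- \frac{991647}{3262} \approx -304.0$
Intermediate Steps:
$Q = 2$ ($Q = \left(5 - 4\right) 2 = 1 \cdot 2 = 2$)
$K = - \frac{1}{3262}$ ($K = \frac{1}{-3312 + 50} = \frac{1}{-3262} = - \frac{1}{3262} \approx -0.00030656$)
$z = -304$ ($z = \left(-152\right) 2 = -304$)
$z - K = -304 - - \frac{1}{3262} = -304 + \frac{1}{3262} = - \frac{991647}{3262}$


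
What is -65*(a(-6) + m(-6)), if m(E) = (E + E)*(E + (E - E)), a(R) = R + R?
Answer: -3900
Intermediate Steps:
a(R) = 2*R
m(E) = 2*E² (m(E) = (2*E)*(E + 0) = (2*E)*E = 2*E²)
-65*(a(-6) + m(-6)) = -65*(2*(-6) + 2*(-6)²) = -65*(-12 + 2*36) = -65*(-12 + 72) = -65*60 = -3900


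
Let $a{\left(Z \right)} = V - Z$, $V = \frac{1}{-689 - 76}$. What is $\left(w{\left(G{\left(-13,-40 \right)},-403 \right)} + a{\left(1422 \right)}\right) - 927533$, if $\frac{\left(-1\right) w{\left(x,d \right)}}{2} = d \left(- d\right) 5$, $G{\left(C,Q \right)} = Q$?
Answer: $\frac{531778274}{765} \approx 6.9514 \cdot 10^{5}$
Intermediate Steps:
$w{\left(x,d \right)} = 10 d^{2}$ ($w{\left(x,d \right)} = - 2 d \left(- d\right) 5 = - 2 - d^{2} \cdot 5 = - 2 \left(- 5 d^{2}\right) = 10 d^{2}$)
$V = - \frac{1}{765}$ ($V = \frac{1}{-765} = - \frac{1}{765} \approx -0.0013072$)
$a{\left(Z \right)} = - \frac{1}{765} - Z$
$\left(w{\left(G{\left(-13,-40 \right)},-403 \right)} + a{\left(1422 \right)}\right) - 927533 = \left(10 \left(-403\right)^{2} - \frac{1087831}{765}\right) - 927533 = \left(10 \cdot 162409 - \frac{1087831}{765}\right) - 927533 = \left(1624090 - \frac{1087831}{765}\right) - 927533 = \frac{1241341019}{765} - 927533 = \frac{531778274}{765}$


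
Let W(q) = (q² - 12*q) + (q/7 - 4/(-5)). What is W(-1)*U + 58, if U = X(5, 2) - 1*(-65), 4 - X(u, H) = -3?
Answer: 36446/35 ≈ 1041.3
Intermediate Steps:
X(u, H) = 7 (X(u, H) = 4 - 1*(-3) = 4 + 3 = 7)
W(q) = ⅘ + q² - 83*q/7 (W(q) = (q² - 12*q) + (q*(⅐) - 4*(-⅕)) = (q² - 12*q) + (q/7 + ⅘) = (q² - 12*q) + (⅘ + q/7) = ⅘ + q² - 83*q/7)
U = 72 (U = 7 - 1*(-65) = 7 + 65 = 72)
W(-1)*U + 58 = (⅘ + (-1)² - 83/7*(-1))*72 + 58 = (⅘ + 1 + 83/7)*72 + 58 = (478/35)*72 + 58 = 34416/35 + 58 = 36446/35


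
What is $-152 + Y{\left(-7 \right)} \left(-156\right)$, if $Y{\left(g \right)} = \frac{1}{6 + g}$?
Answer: $4$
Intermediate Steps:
$-152 + Y{\left(-7 \right)} \left(-156\right) = -152 + \frac{1}{6 - 7} \left(-156\right) = -152 + \frac{1}{-1} \left(-156\right) = -152 - -156 = -152 + 156 = 4$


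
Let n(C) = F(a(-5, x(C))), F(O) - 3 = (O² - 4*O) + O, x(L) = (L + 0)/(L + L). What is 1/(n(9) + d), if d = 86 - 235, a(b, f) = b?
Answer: -1/106 ≈ -0.0094340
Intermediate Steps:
x(L) = ½ (x(L) = L/((2*L)) = L*(1/(2*L)) = ½)
F(O) = 3 + O² - 3*O (F(O) = 3 + ((O² - 4*O) + O) = 3 + (O² - 3*O) = 3 + O² - 3*O)
n(C) = 43 (n(C) = 3 + (-5)² - 3*(-5) = 3 + 25 + 15 = 43)
d = -149
1/(n(9) + d) = 1/(43 - 149) = 1/(-106) = -1/106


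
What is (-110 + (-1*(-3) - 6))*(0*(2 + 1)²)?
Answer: 0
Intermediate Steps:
(-110 + (-1*(-3) - 6))*(0*(2 + 1)²) = (-110 + (3 - 6))*(0*3²) = (-110 - 3)*(0*9) = -113*0 = 0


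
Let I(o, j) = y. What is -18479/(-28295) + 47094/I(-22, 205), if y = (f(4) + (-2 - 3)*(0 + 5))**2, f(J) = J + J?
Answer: 1337865161/8177255 ≈ 163.61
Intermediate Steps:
f(J) = 2*J
y = 289 (y = (2*4 + (-2 - 3)*(0 + 5))**2 = (8 - 5*5)**2 = (8 - 25)**2 = (-17)**2 = 289)
I(o, j) = 289
-18479/(-28295) + 47094/I(-22, 205) = -18479/(-28295) + 47094/289 = -18479*(-1/28295) + 47094*(1/289) = 18479/28295 + 47094/289 = 1337865161/8177255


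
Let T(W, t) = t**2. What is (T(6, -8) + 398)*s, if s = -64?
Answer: -29568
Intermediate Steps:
(T(6, -8) + 398)*s = ((-8)**2 + 398)*(-64) = (64 + 398)*(-64) = 462*(-64) = -29568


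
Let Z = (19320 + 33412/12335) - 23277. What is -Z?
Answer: 48776183/12335 ≈ 3954.3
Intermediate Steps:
Z = -48776183/12335 (Z = (19320 + 33412*(1/12335)) - 23277 = (19320 + 33412/12335) - 23277 = 238345612/12335 - 23277 = -48776183/12335 ≈ -3954.3)
-Z = -1*(-48776183/12335) = 48776183/12335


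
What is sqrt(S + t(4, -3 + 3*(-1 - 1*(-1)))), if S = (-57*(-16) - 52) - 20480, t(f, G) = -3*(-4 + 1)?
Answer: 3*I*sqrt(2179) ≈ 140.04*I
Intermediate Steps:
t(f, G) = 9 (t(f, G) = -3*(-3) = 9)
S = -19620 (S = (912 - 52) - 20480 = 860 - 20480 = -19620)
sqrt(S + t(4, -3 + 3*(-1 - 1*(-1)))) = sqrt(-19620 + 9) = sqrt(-19611) = 3*I*sqrt(2179)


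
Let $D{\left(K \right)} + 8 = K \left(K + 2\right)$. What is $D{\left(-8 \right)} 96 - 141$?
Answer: $3699$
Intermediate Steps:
$D{\left(K \right)} = -8 + K \left(2 + K\right)$ ($D{\left(K \right)} = -8 + K \left(K + 2\right) = -8 + K \left(2 + K\right)$)
$D{\left(-8 \right)} 96 - 141 = \left(-8 + \left(-8\right)^{2} + 2 \left(-8\right)\right) 96 - 141 = \left(-8 + 64 - 16\right) 96 - 141 = 40 \cdot 96 - 141 = 3840 - 141 = 3699$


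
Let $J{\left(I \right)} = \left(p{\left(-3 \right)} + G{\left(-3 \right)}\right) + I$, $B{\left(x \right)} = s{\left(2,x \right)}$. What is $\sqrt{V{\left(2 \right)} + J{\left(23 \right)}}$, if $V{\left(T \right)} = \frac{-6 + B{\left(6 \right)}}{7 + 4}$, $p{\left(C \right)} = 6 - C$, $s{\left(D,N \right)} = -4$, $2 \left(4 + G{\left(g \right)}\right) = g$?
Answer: $\frac{\sqrt{12386}}{22} \approx 5.0587$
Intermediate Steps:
$G{\left(g \right)} = -4 + \frac{g}{2}$
$B{\left(x \right)} = -4$
$V{\left(T \right)} = - \frac{10}{11}$ ($V{\left(T \right)} = \frac{-6 - 4}{7 + 4} = - \frac{10}{11}$)
$J{\left(I \right)} = \frac{7}{2} + I$ ($J{\left(I \right)} = \left(\left(6 - -3\right) + \left(-4 + \frac{1}{2} \left(-3\right)\right)\right) + I = \left(\left(6 + 3\right) - \frac{11}{2}\right) + I = \left(9 - \frac{11}{2}\right) + I = \frac{7}{2} + I$)
$\sqrt{V{\left(2 \right)} + J{\left(23 \right)}} = \sqrt{- \frac{10}{11} + \left(\frac{7}{2} + 23\right)} = \sqrt{- \frac{10}{11} + \frac{53}{2}} = \sqrt{\frac{563}{22}} = \frac{\sqrt{12386}}{22}$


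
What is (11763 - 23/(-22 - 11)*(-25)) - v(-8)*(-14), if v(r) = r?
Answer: 383908/33 ≈ 11634.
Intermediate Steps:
(11763 - 23/(-22 - 11)*(-25)) - v(-8)*(-14) = (11763 - 23/(-22 - 11)*(-25)) - (-8)*(-14) = (11763 - 23/(-33)*(-25)) - 1*112 = (11763 - (-1/33*23)*(-25)) - 112 = (11763 - (-23)*(-25)/33) - 112 = (11763 - 1*575/33) - 112 = (11763 - 575/33) - 112 = 387604/33 - 112 = 383908/33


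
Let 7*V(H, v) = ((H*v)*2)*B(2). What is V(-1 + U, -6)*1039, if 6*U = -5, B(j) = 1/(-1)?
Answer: -22858/7 ≈ -3265.4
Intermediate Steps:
B(j) = -1
U = -⅚ (U = (⅙)*(-5) = -⅚ ≈ -0.83333)
V(H, v) = -2*H*v/7 (V(H, v) = (((H*v)*2)*(-1))/7 = ((2*H*v)*(-1))/7 = (-2*H*v)/7 = -2*H*v/7)
V(-1 + U, -6)*1039 = -2/7*(-1 - ⅚)*(-6)*1039 = -2/7*(-11/6)*(-6)*1039 = -22/7*1039 = -22858/7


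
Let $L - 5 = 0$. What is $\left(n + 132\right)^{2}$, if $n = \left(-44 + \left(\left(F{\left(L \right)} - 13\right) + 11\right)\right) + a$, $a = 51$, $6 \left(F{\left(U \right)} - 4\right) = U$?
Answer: $\frac{724201}{36} \approx 20117.0$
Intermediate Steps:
$L = 5$ ($L = 5 + 0 = 5$)
$F{\left(U \right)} = 4 + \frac{U}{6}$
$n = \frac{59}{6}$ ($n = \left(-44 + \left(\left(\left(4 + \frac{1}{6} \cdot 5\right) - 13\right) + 11\right)\right) + 51 = \left(-44 + \left(\left(\left(4 + \frac{5}{6}\right) - 13\right) + 11\right)\right) + 51 = \left(-44 + \left(\left(\frac{29}{6} - 13\right) + 11\right)\right) + 51 = \left(-44 + \left(- \frac{49}{6} + 11\right)\right) + 51 = \left(-44 + \frac{17}{6}\right) + 51 = - \frac{247}{6} + 51 = \frac{59}{6} \approx 9.8333$)
$\left(n + 132\right)^{2} = \left(\frac{59}{6} + 132\right)^{2} = \left(\frac{851}{6}\right)^{2} = \frac{724201}{36}$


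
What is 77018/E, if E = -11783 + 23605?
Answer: 38509/5911 ≈ 6.5148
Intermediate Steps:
E = 11822
77018/E = 77018/11822 = 77018*(1/11822) = 38509/5911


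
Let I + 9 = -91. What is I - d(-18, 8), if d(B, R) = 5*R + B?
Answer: -122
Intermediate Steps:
d(B, R) = B + 5*R
I = -100 (I = -9 - 91 = -100)
I - d(-18, 8) = -100 - (-18 + 5*8) = -100 - (-18 + 40) = -100 - 1*22 = -100 - 22 = -122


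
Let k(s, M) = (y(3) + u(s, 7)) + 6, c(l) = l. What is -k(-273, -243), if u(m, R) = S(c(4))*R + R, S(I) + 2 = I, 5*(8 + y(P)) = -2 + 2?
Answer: -19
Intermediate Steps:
y(P) = -8 (y(P) = -8 + (-2 + 2)/5 = -8 + (⅕)*0 = -8 + 0 = -8)
S(I) = -2 + I
u(m, R) = 3*R (u(m, R) = (-2 + 4)*R + R = 2*R + R = 3*R)
k(s, M) = 19 (k(s, M) = (-8 + 3*7) + 6 = (-8 + 21) + 6 = 13 + 6 = 19)
-k(-273, -243) = -1*19 = -19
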